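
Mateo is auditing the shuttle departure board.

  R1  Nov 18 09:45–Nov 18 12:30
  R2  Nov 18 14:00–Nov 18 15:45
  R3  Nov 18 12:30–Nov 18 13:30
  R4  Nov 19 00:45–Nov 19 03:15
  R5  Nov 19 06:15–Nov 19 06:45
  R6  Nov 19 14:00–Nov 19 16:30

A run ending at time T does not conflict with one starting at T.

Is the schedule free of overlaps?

Yes

Sorted by start: R1, R3, R2, R4, R5, R6.
R3 starts exactly when R1 ends (back-to-back, no overlap); R1 is clear from here.
R2 starts after R3 ends; R3 is clear from here.
R4 starts after R2 ends; R2 is clear from here.
R5 starts after R4 ends; R4 is clear from here.
R6 starts after R5 ends.
Every pair is clear; the schedule has no overlaps.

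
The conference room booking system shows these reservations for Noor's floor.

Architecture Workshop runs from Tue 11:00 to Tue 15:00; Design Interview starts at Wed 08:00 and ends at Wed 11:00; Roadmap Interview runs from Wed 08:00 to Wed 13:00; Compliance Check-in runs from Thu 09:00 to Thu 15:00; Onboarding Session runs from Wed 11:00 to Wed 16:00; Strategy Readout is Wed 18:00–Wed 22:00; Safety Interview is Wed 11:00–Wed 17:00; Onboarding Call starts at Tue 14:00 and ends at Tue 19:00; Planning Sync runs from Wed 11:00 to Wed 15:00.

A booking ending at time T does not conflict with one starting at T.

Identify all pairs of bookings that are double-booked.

Architecture Workshop & Onboarding Call, Design Interview & Roadmap Interview, Onboarding Session & Planning Sync, Onboarding Session & Roadmap Interview, Onboarding Session & Safety Interview, Planning Sync & Roadmap Interview, Planning Sync & Safety Interview, Roadmap Interview & Safety Interview

Sorted by start: Architecture Workshop, Onboarding Call, Design Interview, Roadmap Interview, Planning Sync, Safety Interview, Onboarding Session, Strategy Readout, Compliance Check-in.
Onboarding Call starts before Architecture Workshop ends → Architecture Workshop and Onboarding Call overlap.
Design Interview starts after Architecture Workshop ends, so nothing later overlaps Architecture Workshop either.
Design Interview starts after Onboarding Call ends, so nothing later overlaps Onboarding Call either.
Roadmap Interview starts before Design Interview ends → Design Interview and Roadmap Interview overlap.
Planning Sync starts exactly when Design Interview ends (back-to-back, no overlap), so nothing later overlaps Design Interview either.
Planning Sync starts before Roadmap Interview ends → Roadmap Interview and Planning Sync overlap.
Safety Interview starts before Roadmap Interview ends → Roadmap Interview and Safety Interview overlap.
Onboarding Session starts before Roadmap Interview ends → Roadmap Interview and Onboarding Session overlap.
Strategy Readout starts after Roadmap Interview ends, so nothing later overlaps Roadmap Interview either.
Safety Interview starts before Planning Sync ends → Planning Sync and Safety Interview overlap.
Onboarding Session starts before Planning Sync ends → Planning Sync and Onboarding Session overlap.
Strategy Readout starts after Planning Sync ends, so nothing later overlaps Planning Sync either.
Onboarding Session starts before Safety Interview ends → Safety Interview and Onboarding Session overlap.
Strategy Readout starts after Safety Interview ends, so nothing later overlaps Safety Interview either.
Strategy Readout starts after Onboarding Session ends, so nothing later overlaps Onboarding Session either.
Compliance Check-in starts after Strategy Readout ends.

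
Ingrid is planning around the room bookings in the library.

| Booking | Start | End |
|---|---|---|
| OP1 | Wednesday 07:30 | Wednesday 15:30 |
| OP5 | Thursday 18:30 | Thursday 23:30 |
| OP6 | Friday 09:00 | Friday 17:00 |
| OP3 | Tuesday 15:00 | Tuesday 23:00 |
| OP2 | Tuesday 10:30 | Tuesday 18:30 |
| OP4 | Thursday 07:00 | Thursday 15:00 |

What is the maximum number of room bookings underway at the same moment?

Walk through starts and ends in time order (an end at T is processed before a start at T):
Tuesday 10:30 start OP2 → 1
Tuesday 15:00 start OP3 → 2
Tuesday 18:30 end OP2 → 1
Tuesday 23:00 end OP3 → 0
Wednesday 07:30 start OP1 → 1
Wednesday 15:30 end OP1 → 0
Thursday 07:00 start OP4 → 1
Thursday 15:00 end OP4 → 0
Thursday 18:30 start OP5 → 1
Thursday 23:30 end OP5 → 0
Friday 09:00 start OP6 → 1
Friday 17:00 end OP6 → 0
Peak is 2, at Tuesday 15:00 (OP2, OP3).

2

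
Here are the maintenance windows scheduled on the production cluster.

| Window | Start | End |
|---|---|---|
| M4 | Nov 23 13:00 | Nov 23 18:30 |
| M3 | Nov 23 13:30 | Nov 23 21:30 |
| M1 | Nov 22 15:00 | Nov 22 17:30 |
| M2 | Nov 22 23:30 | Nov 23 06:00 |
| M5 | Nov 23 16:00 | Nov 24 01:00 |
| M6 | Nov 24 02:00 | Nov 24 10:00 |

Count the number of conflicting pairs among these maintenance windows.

3

Check each pair: they overlap iff neither finishes before the other starts.
Sorted by start: M1, M2, M4, M3, M5, M6.
M2 starts after M1 ends; M1 is clear from here.
M4 starts after M2 ends; M2 is clear from here.
M3 starts before M4 ends → M4 and M3 overlap.
M5 starts before M4 ends → M4 and M5 overlap.
M6 starts after M4 ends.
M5 starts before M3 ends → M3 and M5 overlap.
M6 starts after M3 ends.
M6 starts after M5 ends.
Overlapping pairs: M3 & M4, M3 & M5, M4 & M5 — 3 in total.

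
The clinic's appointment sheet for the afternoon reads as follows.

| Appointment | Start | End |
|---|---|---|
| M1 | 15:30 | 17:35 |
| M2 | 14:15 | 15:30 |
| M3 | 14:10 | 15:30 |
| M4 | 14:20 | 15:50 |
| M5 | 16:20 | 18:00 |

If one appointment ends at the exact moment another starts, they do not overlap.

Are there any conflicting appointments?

Sorted by start: M3, M2, M4, M1, M5.
M2 starts before M3 ends → M3 and M2 overlap.
That's a conflict, so the schedule is not conflict-free.

Yes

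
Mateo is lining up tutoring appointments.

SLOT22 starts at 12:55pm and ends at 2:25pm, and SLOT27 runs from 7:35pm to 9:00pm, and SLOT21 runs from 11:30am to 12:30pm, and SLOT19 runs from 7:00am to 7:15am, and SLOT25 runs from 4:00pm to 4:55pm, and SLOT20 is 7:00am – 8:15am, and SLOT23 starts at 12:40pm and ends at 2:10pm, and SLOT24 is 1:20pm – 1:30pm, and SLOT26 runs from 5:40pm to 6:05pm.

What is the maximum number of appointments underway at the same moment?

Sort all start/end points and keep a running count:
7:00am start SLOT19 → 1
7:00am start SLOT20 → 2
7:15am end SLOT19 → 1
8:15am end SLOT20 → 0
11:30am start SLOT21 → 1
12:30pm end SLOT21 → 0
12:40pm start SLOT23 → 1
12:55pm start SLOT22 → 2
1:20pm start SLOT24 → 3
1:30pm end SLOT24 → 2
2:10pm end SLOT23 → 1
2:25pm end SLOT22 → 0
4:00pm start SLOT25 → 1
4:55pm end SLOT25 → 0
5:40pm start SLOT26 → 1
6:05pm end SLOT26 → 0
7:35pm start SLOT27 → 1
9:00pm end SLOT27 → 0
Peak is 3, at 1:20pm (SLOT22, SLOT23, SLOT24).

3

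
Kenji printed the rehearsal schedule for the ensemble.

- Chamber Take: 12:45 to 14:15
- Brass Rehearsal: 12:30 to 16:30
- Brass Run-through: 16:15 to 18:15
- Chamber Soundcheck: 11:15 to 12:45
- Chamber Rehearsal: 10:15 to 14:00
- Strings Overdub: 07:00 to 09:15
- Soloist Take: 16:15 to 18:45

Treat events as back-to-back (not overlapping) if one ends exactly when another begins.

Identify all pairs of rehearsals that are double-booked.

Brass Rehearsal & Brass Run-through, Brass Rehearsal & Chamber Rehearsal, Brass Rehearsal & Chamber Soundcheck, Brass Rehearsal & Chamber Take, Brass Rehearsal & Soloist Take, Brass Run-through & Soloist Take, Chamber Rehearsal & Chamber Soundcheck, Chamber Rehearsal & Chamber Take

Sorted by start: Strings Overdub, Chamber Rehearsal, Chamber Soundcheck, Brass Rehearsal, Chamber Take, Soloist Take, Brass Run-through.
Chamber Rehearsal starts after Strings Overdub ends; Strings Overdub is clear from here.
Chamber Soundcheck starts before Chamber Rehearsal ends → Chamber Rehearsal and Chamber Soundcheck overlap.
Brass Rehearsal starts before Chamber Rehearsal ends → Chamber Rehearsal and Brass Rehearsal overlap.
Chamber Take starts before Chamber Rehearsal ends → Chamber Rehearsal and Chamber Take overlap.
Soloist Take starts after Chamber Rehearsal ends; Chamber Rehearsal is clear from here.
Brass Rehearsal starts before Chamber Soundcheck ends → Chamber Soundcheck and Brass Rehearsal overlap.
Chamber Take starts exactly when Chamber Soundcheck ends (back-to-back, no overlap); Chamber Soundcheck is clear from here.
Chamber Take starts before Brass Rehearsal ends → Brass Rehearsal and Chamber Take overlap.
Soloist Take starts before Brass Rehearsal ends → Brass Rehearsal and Soloist Take overlap.
Brass Run-through starts before Brass Rehearsal ends → Brass Rehearsal and Brass Run-through overlap.
Soloist Take starts after Chamber Take ends; Chamber Take is clear from here.
Brass Run-through starts before Soloist Take ends → Soloist Take and Brass Run-through overlap.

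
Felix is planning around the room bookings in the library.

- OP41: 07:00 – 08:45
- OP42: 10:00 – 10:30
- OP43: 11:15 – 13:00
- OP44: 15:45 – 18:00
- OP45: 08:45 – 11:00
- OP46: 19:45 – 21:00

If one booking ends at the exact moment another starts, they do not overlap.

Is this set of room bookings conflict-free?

Sorted by start: OP41, OP45, OP42, OP43, OP44, OP46.
OP45 starts exactly when OP41 ends (back-to-back, no overlap), so nothing later overlaps OP41 either.
OP42 starts before OP45 ends → OP45 and OP42 overlap.
That's a conflict, so the schedule is not conflict-free.

No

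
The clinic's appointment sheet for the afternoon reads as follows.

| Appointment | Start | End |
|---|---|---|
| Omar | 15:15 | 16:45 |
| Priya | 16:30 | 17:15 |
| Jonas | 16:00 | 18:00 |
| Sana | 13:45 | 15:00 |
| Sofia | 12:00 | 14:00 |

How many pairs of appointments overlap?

Sorted by start: Sofia, Sana, Omar, Jonas, Priya.
Sana starts before Sofia ends → Sofia and Sana overlap.
Omar starts after Sofia ends; Sofia is clear from here.
Omar starts after Sana ends; Sana is clear from here.
Jonas starts before Omar ends → Omar and Jonas overlap.
Priya starts before Omar ends → Omar and Priya overlap.
Priya starts before Jonas ends → Jonas and Priya overlap.
Overlapping pairs: Jonas & Omar, Jonas & Priya, Omar & Priya, Sana & Sofia — 4 in total.

4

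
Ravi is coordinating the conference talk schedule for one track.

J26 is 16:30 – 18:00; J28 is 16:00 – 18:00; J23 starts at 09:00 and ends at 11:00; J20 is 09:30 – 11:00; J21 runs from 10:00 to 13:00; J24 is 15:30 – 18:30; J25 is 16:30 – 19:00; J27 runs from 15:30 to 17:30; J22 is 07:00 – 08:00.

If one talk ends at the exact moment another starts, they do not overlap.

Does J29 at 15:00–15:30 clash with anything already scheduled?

No — it doesn't clash with anything

J22: ends 08:00 at or before J29 starts 15:00 → clear.
J23: ends 11:00 at or before J29 starts 15:00 → clear.
J20: ends 11:00 at or before J29 starts 15:00 → clear.
J21: ends 13:00 at or before J29 starts 15:00 → clear.
J24: starts 15:30 at or after J29 ends 15:30 → clear.
J27: starts 15:30 at or after J29 ends 15:30 → clear.
J28: starts 16:00 at or after J29 ends 15:30 → clear.
J25: starts 16:30 at or after J29 ends 15:30 → clear.
J26: starts 16:30 at or after J29 ends 15:30 → clear.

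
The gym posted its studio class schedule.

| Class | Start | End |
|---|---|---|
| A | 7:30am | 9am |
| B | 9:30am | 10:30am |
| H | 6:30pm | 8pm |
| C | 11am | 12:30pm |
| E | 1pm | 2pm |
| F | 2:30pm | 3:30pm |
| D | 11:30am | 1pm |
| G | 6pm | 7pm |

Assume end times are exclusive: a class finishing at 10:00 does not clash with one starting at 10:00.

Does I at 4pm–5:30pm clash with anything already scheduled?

A: ends 9am at or before I starts 4pm → clear.
B: ends 10:30am at or before I starts 4pm → clear.
C: ends 12:30pm at or before I starts 4pm → clear.
D: ends 1pm at or before I starts 4pm → clear.
E: ends 2pm at or before I starts 4pm → clear.
F: ends 3:30pm at or before I starts 4pm → clear.
G: starts 6pm at or after I ends 5:30pm → clear.
H: starts 6:30pm at or after I ends 5:30pm → clear.

No — it doesn't clash with anything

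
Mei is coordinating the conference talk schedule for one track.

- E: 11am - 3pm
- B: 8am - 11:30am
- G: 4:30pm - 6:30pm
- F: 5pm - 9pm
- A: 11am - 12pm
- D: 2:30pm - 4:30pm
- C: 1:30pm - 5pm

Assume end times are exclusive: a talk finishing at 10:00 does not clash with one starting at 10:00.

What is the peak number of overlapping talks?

Sort all start/end points and keep a running count:
8am start B → 1
11am start A → 2
11am start E → 3
11:30am end B → 2
12pm end A → 1
1:30pm start C → 2
2:30pm start D → 3
3pm end E → 2
4:30pm end D → 1
4:30pm start G → 2
5pm end C → 1
5pm start F → 2
6:30pm end G → 1
9pm end F → 0
Peak is 3, at 11am (A, B, E).

3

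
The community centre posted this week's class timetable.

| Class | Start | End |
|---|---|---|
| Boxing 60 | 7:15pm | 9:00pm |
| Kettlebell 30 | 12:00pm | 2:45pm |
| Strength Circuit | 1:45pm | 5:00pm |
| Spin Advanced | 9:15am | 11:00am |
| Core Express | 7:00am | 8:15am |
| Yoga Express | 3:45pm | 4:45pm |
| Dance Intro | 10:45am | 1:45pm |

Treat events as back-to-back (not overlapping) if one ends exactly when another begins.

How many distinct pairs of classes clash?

4

Sorted by start: Core Express, Spin Advanced, Dance Intro, Kettlebell 30, Strength Circuit, Yoga Express, Boxing 60.
Spin Advanced starts after Core Express ends; Core Express is clear from here.
Dance Intro starts before Spin Advanced ends → Spin Advanced and Dance Intro overlap.
Kettlebell 30 starts after Spin Advanced ends; Spin Advanced is clear from here.
Kettlebell 30 starts before Dance Intro ends → Dance Intro and Kettlebell 30 overlap.
Strength Circuit starts exactly when Dance Intro ends (back-to-back, no overlap); Dance Intro is clear from here.
Strength Circuit starts before Kettlebell 30 ends → Kettlebell 30 and Strength Circuit overlap.
Yoga Express starts after Kettlebell 30 ends; Kettlebell 30 is clear from here.
Yoga Express starts before Strength Circuit ends → Strength Circuit and Yoga Express overlap.
Boxing 60 starts after Strength Circuit ends.
Boxing 60 starts after Yoga Express ends.
Overlapping pairs: Dance Intro & Kettlebell 30, Dance Intro & Spin Advanced, Kettlebell 30 & Strength Circuit, Strength Circuit & Yoga Express — 4 in total.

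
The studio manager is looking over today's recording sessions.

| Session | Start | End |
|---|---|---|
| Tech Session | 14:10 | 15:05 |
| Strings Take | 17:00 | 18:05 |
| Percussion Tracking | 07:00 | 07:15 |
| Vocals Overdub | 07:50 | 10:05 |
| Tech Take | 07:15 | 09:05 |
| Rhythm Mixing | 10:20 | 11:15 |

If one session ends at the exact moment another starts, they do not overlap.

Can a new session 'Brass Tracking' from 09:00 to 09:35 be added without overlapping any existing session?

Percussion Tracking: ends 07:15 at or before Brass Tracking starts 09:00 → clear.
Tech Take: starts 07:15 before Brass Tracking ends 09:35, and ends 09:05 after Brass Tracking starts 09:00 → overlap.
Vocals Overdub: starts 07:50 before Brass Tracking ends 09:35, and ends 10:05 after Brass Tracking starts 09:00 → overlap.
Rhythm Mixing: starts 10:20 at or after Brass Tracking ends 09:35 → clear.
Tech Session: starts 14:10 at or after Brass Tracking ends 09:35 → clear.
Strings Take: starts 17:00 at or after Brass Tracking ends 09:35 → clear.
Brass Tracking overlaps Vocals Overdub, Tech Take.

No — it overlaps Tech Take, Vocals Overdub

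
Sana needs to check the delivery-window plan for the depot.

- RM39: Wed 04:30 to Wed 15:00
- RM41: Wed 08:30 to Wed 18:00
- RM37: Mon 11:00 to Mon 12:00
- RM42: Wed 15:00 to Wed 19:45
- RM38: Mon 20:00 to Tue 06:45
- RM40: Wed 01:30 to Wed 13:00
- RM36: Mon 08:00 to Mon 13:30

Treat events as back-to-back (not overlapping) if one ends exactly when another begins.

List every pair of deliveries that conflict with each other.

RM36 & RM37, RM39 & RM40, RM39 & RM41, RM40 & RM41, RM41 & RM42

Sorted by start: RM36, RM37, RM38, RM40, RM39, RM41, RM42.
RM37 starts before RM36 ends → RM36 and RM37 overlap.
RM38 starts after RM36 ends, so RM36 has no further overlaps.
RM38 starts after RM37 ends, so RM37 has no further overlaps.
RM40 starts after RM38 ends, so RM38 has no further overlaps.
RM39 starts before RM40 ends → RM40 and RM39 overlap.
RM41 starts before RM40 ends → RM40 and RM41 overlap.
RM42 starts after RM40 ends.
RM41 starts before RM39 ends → RM39 and RM41 overlap.
RM42 starts exactly when RM39 ends (back-to-back, no overlap).
RM42 starts before RM41 ends → RM41 and RM42 overlap.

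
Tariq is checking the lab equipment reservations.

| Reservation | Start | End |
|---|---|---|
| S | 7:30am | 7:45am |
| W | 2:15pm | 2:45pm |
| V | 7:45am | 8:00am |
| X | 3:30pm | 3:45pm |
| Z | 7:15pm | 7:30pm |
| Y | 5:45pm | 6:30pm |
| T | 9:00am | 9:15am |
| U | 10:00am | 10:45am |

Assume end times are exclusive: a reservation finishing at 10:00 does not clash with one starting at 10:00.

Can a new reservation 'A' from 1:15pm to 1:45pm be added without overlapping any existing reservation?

S: ends 7:45am at or before A starts 1:15pm → clear.
V: ends 8:00am at or before A starts 1:15pm → clear.
T: ends 9:15am at or before A starts 1:15pm → clear.
U: ends 10:45am at or before A starts 1:15pm → clear.
W: starts 2:15pm at or after A ends 1:45pm → clear.
X: starts 3:30pm at or after A ends 1:45pm → clear.
Y: starts 5:45pm at or after A ends 1:45pm → clear.
Z: starts 7:15pm at or after A ends 1:45pm → clear.

Yes — the slot is free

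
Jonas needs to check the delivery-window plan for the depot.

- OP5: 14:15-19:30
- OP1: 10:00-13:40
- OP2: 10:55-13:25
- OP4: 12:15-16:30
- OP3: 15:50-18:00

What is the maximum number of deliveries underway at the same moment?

3

Walk through starts and ends in time order (an end at T is processed before a start at T):
10:00 start OP1 → 1
10:55 start OP2 → 2
12:15 start OP4 → 3
13:25 end OP2 → 2
13:40 end OP1 → 1
14:15 start OP5 → 2
15:50 start OP3 → 3
16:30 end OP4 → 2
18:00 end OP3 → 1
19:30 end OP5 → 0
Peak is 3, at 12:15 (OP1, OP2, OP4).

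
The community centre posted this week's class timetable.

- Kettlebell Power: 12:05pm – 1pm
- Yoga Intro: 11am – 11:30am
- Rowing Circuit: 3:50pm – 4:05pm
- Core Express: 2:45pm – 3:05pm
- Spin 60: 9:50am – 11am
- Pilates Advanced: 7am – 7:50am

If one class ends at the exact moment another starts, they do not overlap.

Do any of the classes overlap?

Check each pair: they overlap iff neither finishes before the other starts.
Sorted by start: Pilates Advanced, Spin 60, Yoga Intro, Kettlebell Power, Core Express, Rowing Circuit.
Spin 60 starts after Pilates Advanced ends — done with Pilates Advanced.
Yoga Intro starts exactly when Spin 60 ends (back-to-back, no overlap) — done with Spin 60.
Kettlebell Power starts after Yoga Intro ends — done with Yoga Intro.
Core Express starts after Kettlebell Power ends — done with Kettlebell Power.
Rowing Circuit starts after Core Express ends.
Every pair is clear; the schedule has no overlaps.

No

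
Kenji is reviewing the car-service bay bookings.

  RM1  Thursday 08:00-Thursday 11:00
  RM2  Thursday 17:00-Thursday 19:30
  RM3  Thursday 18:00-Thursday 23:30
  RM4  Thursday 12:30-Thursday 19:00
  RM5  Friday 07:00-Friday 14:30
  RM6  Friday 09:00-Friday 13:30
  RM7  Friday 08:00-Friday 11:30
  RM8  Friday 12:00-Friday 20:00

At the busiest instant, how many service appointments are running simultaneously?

Sort all start/end points and keep a running count:
Thursday 08:00 start RM1 → 1
Thursday 11:00 end RM1 → 0
Thursday 12:30 start RM4 → 1
Thursday 17:00 start RM2 → 2
Thursday 18:00 start RM3 → 3
Thursday 19:00 end RM4 → 2
Thursday 19:30 end RM2 → 1
Thursday 23:30 end RM3 → 0
Friday 07:00 start RM5 → 1
Friday 08:00 start RM7 → 2
Friday 09:00 start RM6 → 3
Friday 11:30 end RM7 → 2
Friday 12:00 start RM8 → 3
Friday 13:30 end RM6 → 2
Friday 14:30 end RM5 → 1
Friday 20:00 end RM8 → 0
Peak is 3, at Thursday 18:00 (RM2, RM3, RM4).

3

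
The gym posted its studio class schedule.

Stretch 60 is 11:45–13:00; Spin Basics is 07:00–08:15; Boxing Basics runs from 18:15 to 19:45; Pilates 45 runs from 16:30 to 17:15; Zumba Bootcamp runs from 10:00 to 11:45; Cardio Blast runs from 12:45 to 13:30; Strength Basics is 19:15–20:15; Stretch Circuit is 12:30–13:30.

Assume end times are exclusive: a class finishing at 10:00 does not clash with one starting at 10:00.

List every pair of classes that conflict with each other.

Boxing Basics & Strength Basics, Cardio Blast & Stretch 60, Cardio Blast & Stretch Circuit, Stretch 60 & Stretch Circuit

Sorted by start: Spin Basics, Zumba Bootcamp, Stretch 60, Stretch Circuit, Cardio Blast, Pilates 45, Boxing Basics, Strength Basics.
Zumba Bootcamp starts after Spin Basics ends; Spin Basics is clear from here.
Stretch 60 starts exactly when Zumba Bootcamp ends (back-to-back, no overlap); Zumba Bootcamp is clear from here.
Stretch Circuit starts before Stretch 60 ends → Stretch 60 and Stretch Circuit overlap.
Cardio Blast starts before Stretch 60 ends → Stretch 60 and Cardio Blast overlap.
Pilates 45 starts after Stretch 60 ends; Stretch 60 is clear from here.
Cardio Blast starts before Stretch Circuit ends → Stretch Circuit and Cardio Blast overlap.
Pilates 45 starts after Stretch Circuit ends; Stretch Circuit is clear from here.
Pilates 45 starts after Cardio Blast ends; Cardio Blast is clear from here.
Boxing Basics starts after Pilates 45 ends; Pilates 45 is clear from here.
Strength Basics starts before Boxing Basics ends → Boxing Basics and Strength Basics overlap.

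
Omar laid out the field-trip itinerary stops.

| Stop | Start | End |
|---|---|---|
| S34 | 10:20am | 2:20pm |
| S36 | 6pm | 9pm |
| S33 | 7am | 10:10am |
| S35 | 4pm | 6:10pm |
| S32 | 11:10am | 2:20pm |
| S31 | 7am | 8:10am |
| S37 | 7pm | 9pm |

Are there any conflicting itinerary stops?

Yes

Sorted by start: S31, S33, S34, S32, S35, S36, S37.
S33 starts before S31 ends → S31 and S33 overlap.
That's a conflict, so the schedule is not conflict-free.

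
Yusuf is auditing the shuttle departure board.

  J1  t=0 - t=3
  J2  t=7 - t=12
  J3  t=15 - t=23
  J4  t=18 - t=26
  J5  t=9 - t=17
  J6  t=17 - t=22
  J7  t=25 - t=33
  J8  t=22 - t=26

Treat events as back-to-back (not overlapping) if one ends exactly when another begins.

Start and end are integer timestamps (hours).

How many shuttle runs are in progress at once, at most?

Sweep the timeline, counting +1 at each start and −1 at each end (ends before starts at a tie):
t=0 start J1 → 1
t=3 end J1 → 0
t=7 start J2 → 1
t=9 start J5 → 2
t=12 end J2 → 1
t=15 start J3 → 2
t=17 end J5 → 1
t=17 start J6 → 2
t=18 start J4 → 3
t=22 end J6 → 2
t=22 start J8 → 3
t=23 end J3 → 2
t=25 start J7 → 3
t=26 end J4 → 2
t=26 end J8 → 1
t=33 end J7 → 0
Peak is 3, at t=18 (J3, J4, J6).

3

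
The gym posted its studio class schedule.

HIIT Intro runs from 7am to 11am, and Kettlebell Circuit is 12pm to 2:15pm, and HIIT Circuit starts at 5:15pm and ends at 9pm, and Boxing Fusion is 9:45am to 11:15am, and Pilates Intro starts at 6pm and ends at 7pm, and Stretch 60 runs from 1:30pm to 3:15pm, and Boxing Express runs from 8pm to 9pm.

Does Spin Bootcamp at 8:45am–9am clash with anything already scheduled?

Yes — it overlaps HIIT Intro

HIIT Intro: starts 7am before Spin Bootcamp ends 9am, and ends 11am after Spin Bootcamp starts 8:45am → overlap.
Boxing Fusion: starts 9:45am at or after Spin Bootcamp ends 9am → clear.
Kettlebell Circuit: starts 12pm at or after Spin Bootcamp ends 9am → clear.
Stretch 60: starts 1:30pm at or after Spin Bootcamp ends 9am → clear.
HIIT Circuit: starts 5:15pm at or after Spin Bootcamp ends 9am → clear.
Pilates Intro: starts 6pm at or after Spin Bootcamp ends 9am → clear.
Boxing Express: starts 8pm at or after Spin Bootcamp ends 9am → clear.
Spin Bootcamp overlaps HIIT Intro.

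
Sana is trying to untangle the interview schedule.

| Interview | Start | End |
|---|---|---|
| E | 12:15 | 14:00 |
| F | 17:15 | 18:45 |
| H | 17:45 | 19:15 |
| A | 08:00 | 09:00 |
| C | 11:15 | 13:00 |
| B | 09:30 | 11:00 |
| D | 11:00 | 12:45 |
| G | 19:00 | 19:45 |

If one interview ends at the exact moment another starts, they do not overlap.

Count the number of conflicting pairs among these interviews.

5

Two intervals overlap when each starts before the other ends.
Sorted by start: A, B, D, C, E, F, H, G.
B starts after A ends; A is clear from here.
D starts exactly when B ends (back-to-back, no overlap); B is clear from here.
C starts before D ends → D and C overlap.
E starts before D ends → D and E overlap.
F starts after D ends; D is clear from here.
E starts before C ends → C and E overlap.
F starts after C ends; C is clear from here.
F starts after E ends; E is clear from here.
H starts before F ends → F and H overlap.
G starts after F ends.
G starts before H ends → H and G overlap.
Overlapping pairs: C & D, C & E, D & E, F & H, G & H — 5 in total.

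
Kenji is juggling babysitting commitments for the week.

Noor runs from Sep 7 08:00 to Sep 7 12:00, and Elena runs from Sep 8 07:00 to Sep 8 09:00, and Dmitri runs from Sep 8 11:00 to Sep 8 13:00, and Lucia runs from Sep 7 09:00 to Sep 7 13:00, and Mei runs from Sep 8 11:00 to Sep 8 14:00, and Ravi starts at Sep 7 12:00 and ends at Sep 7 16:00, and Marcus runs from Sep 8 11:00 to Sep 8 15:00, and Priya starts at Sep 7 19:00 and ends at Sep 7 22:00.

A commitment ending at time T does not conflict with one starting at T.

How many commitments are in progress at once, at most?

3

Sweep the timeline, counting +1 at each start and −1 at each end (ends before starts at a tie):
Sep 7 08:00 start Noor → 1
Sep 7 09:00 start Lucia → 2
Sep 7 12:00 end Noor → 1
Sep 7 12:00 start Ravi → 2
Sep 7 13:00 end Lucia → 1
Sep 7 16:00 end Ravi → 0
Sep 7 19:00 start Priya → 1
Sep 7 22:00 end Priya → 0
Sep 8 07:00 start Elena → 1
Sep 8 09:00 end Elena → 0
Sep 8 11:00 start Dmitri → 1
Sep 8 11:00 start Marcus → 2
Sep 8 11:00 start Mei → 3
Sep 8 13:00 end Dmitri → 2
Sep 8 14:00 end Mei → 1
Sep 8 15:00 end Marcus → 0
Peak is 3, at Sep 8 11:00 (Dmitri, Marcus, Mei).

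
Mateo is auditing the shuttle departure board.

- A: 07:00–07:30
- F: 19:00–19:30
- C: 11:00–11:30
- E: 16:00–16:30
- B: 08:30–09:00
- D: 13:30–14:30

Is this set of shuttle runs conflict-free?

Yes

Sorted by start: A, B, C, D, E, F.
B starts after A ends — done with A.
C starts after B ends — done with B.
D starts after C ends — done with C.
E starts after D ends — done with D.
F starts after E ends.
Every pair is clear; the schedule has no overlaps.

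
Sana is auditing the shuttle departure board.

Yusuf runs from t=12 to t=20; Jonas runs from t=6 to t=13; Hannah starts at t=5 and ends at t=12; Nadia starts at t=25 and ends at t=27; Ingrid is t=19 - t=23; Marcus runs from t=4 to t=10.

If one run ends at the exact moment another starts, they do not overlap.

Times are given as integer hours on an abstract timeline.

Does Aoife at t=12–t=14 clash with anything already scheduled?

Marcus: ends t=10 at or before Aoife starts t=12 → clear.
Hannah: ends t=12 at or before Aoife starts t=12 → clear.
Jonas: starts t=6 before Aoife ends t=14, and ends t=13 after Aoife starts t=12 → overlap.
Yusuf: starts t=12 before Aoife ends t=14, and ends t=20 after Aoife starts t=12 → overlap.
Ingrid: starts t=19 at or after Aoife ends t=14 → clear.
Nadia: starts t=25 at or after Aoife ends t=14 → clear.
Aoife overlaps Jonas, Yusuf.

Yes — it overlaps Jonas, Yusuf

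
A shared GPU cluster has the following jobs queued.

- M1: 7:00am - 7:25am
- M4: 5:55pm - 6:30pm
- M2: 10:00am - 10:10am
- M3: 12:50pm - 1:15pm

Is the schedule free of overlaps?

Check each pair: they overlap iff neither finishes before the other starts.
Sorted by start: M1, M2, M3, M4.
M2 starts after M1 ends, so nothing later overlaps M1 either.
M3 starts after M2 ends, so nothing later overlaps M2 either.
M4 starts after M3 ends.
Every pair is clear; the schedule has no overlaps.

Yes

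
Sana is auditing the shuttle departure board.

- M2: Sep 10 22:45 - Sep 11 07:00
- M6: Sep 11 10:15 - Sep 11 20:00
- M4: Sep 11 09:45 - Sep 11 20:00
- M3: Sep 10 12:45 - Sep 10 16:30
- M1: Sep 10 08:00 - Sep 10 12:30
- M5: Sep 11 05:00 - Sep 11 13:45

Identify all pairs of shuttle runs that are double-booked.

Check each pair: they overlap iff neither finishes before the other starts.
Sorted by start: M1, M3, M2, M5, M4, M6.
M3 starts after M1 ends, so nothing later overlaps M1 either.
M2 starts after M3 ends, so nothing later overlaps M3 either.
M5 starts before M2 ends → M2 and M5 overlap.
M4 starts after M2 ends, so nothing later overlaps M2 either.
M4 starts before M5 ends → M5 and M4 overlap.
M6 starts before M5 ends → M5 and M6 overlap.
M6 starts before M4 ends → M4 and M6 overlap.

M2 & M5, M4 & M5, M4 & M6, M5 & M6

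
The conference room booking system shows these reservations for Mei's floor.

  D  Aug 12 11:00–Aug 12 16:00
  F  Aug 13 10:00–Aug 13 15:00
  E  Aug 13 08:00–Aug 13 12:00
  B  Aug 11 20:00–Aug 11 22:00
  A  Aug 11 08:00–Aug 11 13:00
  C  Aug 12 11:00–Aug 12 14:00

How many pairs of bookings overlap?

2

Sorted by start: A, B, C, D, E, F.
B starts after A ends; A is clear from here.
C starts after B ends; B is clear from here.
D starts before C ends → C and D overlap.
E starts after C ends; C is clear from here.
E starts after D ends; D is clear from here.
F starts before E ends → E and F overlap.
Overlapping pairs: C & D, E & F — 2 in total.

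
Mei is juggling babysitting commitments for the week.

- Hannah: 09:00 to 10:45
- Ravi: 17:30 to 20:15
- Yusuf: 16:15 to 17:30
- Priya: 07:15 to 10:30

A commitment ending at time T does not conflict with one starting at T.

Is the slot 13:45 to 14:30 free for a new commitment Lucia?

Priya: ends 10:30 at or before Lucia starts 13:45 → clear.
Hannah: ends 10:45 at or before Lucia starts 13:45 → clear.
Yusuf: starts 16:15 at or after Lucia ends 14:30 → clear.
Ravi: starts 17:30 at or after Lucia ends 14:30 → clear.

Yes — the slot is free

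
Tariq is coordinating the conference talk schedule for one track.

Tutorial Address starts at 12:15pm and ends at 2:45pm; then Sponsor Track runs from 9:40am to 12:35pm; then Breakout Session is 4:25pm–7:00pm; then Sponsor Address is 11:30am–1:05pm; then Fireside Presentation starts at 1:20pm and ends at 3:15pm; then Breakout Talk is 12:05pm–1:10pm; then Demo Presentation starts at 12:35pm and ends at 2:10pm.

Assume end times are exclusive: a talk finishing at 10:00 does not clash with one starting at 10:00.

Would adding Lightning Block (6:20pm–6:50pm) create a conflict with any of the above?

Sponsor Track: ends 12:35pm at or before Lightning Block starts 6:20pm → clear.
Sponsor Address: ends 1:05pm at or before Lightning Block starts 6:20pm → clear.
Breakout Talk: ends 1:10pm at or before Lightning Block starts 6:20pm → clear.
Tutorial Address: ends 2:45pm at or before Lightning Block starts 6:20pm → clear.
Demo Presentation: ends 2:10pm at or before Lightning Block starts 6:20pm → clear.
Fireside Presentation: ends 3:15pm at or before Lightning Block starts 6:20pm → clear.
Breakout Session: starts 4:25pm before Lightning Block ends 6:50pm, and ends 7:00pm after Lightning Block starts 6:20pm → overlap.
Lightning Block overlaps Breakout Session.

Yes — it overlaps Breakout Session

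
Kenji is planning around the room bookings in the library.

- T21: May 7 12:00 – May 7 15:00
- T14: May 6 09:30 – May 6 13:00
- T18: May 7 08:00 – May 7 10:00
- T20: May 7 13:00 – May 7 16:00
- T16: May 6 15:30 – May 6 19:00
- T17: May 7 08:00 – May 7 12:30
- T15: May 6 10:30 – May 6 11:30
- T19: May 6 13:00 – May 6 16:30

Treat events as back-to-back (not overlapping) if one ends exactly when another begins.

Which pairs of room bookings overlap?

Sorted by start: T14, T15, T19, T16, T17, T18, T21, T20.
T15 starts before T14 ends → T14 and T15 overlap.
T19 starts exactly when T14 ends (back-to-back, no overlap), so T14 has no further overlaps.
T19 starts after T15 ends, so T15 has no further overlaps.
T16 starts before T19 ends → T19 and T16 overlap.
T17 starts after T19 ends, so T19 has no further overlaps.
T17 starts after T16 ends, so T16 has no further overlaps.
T18 starts before T17 ends → T17 and T18 overlap.
T21 starts before T17 ends → T17 and T21 overlap.
T20 starts after T17 ends.
T21 starts after T18 ends, so T18 has no further overlaps.
T20 starts before T21 ends → T21 and T20 overlap.

T14 & T15, T16 & T19, T17 & T18, T17 & T21, T20 & T21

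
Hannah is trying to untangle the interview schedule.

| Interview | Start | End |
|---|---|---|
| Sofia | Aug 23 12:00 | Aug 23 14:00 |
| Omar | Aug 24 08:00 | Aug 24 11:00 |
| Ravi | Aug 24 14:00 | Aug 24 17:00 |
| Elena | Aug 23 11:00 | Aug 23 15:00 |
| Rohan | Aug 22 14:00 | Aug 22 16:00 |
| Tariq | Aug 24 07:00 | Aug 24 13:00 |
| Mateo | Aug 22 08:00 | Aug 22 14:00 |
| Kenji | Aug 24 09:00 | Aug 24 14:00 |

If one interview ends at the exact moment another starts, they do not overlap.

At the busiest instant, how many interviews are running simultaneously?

3

Sort all start/end points and keep a running count:
Aug 22 08:00 start Mateo → 1
Aug 22 14:00 end Mateo → 0
Aug 22 14:00 start Rohan → 1
Aug 22 16:00 end Rohan → 0
Aug 23 11:00 start Elena → 1
Aug 23 12:00 start Sofia → 2
Aug 23 14:00 end Sofia → 1
Aug 23 15:00 end Elena → 0
Aug 24 07:00 start Tariq → 1
Aug 24 08:00 start Omar → 2
Aug 24 09:00 start Kenji → 3
Aug 24 11:00 end Omar → 2
Aug 24 13:00 end Tariq → 1
Aug 24 14:00 end Kenji → 0
Aug 24 14:00 start Ravi → 1
Aug 24 17:00 end Ravi → 0
Peak is 3, at Aug 24 09:00 (Kenji, Omar, Tariq).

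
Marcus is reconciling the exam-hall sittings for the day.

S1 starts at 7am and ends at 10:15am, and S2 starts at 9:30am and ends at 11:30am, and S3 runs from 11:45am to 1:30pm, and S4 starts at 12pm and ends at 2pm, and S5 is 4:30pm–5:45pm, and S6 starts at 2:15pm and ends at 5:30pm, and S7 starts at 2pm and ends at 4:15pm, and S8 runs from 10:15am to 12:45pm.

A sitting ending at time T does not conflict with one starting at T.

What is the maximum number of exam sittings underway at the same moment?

Sort all start/end points and keep a running count:
7am start S1 → 1
9:30am start S2 → 2
10:15am end S1 → 1
10:15am start S8 → 2
11:30am end S2 → 1
11:45am start S3 → 2
12pm start S4 → 3
12:45pm end S8 → 2
1:30pm end S3 → 1
2pm end S4 → 0
2pm start S7 → 1
2:15pm start S6 → 2
4:15pm end S7 → 1
4:30pm start S5 → 2
5:30pm end S6 → 1
5:45pm end S5 → 0
Peak is 3, at 12pm (S3, S4, S8).

3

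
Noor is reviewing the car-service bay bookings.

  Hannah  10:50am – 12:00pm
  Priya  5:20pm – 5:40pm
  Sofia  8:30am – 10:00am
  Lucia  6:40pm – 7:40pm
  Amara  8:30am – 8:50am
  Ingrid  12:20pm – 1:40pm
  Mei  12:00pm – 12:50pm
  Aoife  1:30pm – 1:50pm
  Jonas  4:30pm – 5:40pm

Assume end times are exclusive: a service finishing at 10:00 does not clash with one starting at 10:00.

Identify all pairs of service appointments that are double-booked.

Sorted by start: Sofia, Amara, Hannah, Mei, Ingrid, Aoife, Jonas, Priya, Lucia.
Amara starts before Sofia ends → Sofia and Amara overlap.
Hannah starts after Sofia ends, so Sofia has no further overlaps.
Hannah starts after Amara ends, so Amara has no further overlaps.
Mei starts exactly when Hannah ends (back-to-back, no overlap), so Hannah has no further overlaps.
Ingrid starts before Mei ends → Mei and Ingrid overlap.
Aoife starts after Mei ends, so Mei has no further overlaps.
Aoife starts before Ingrid ends → Ingrid and Aoife overlap.
Jonas starts after Ingrid ends, so Ingrid has no further overlaps.
Jonas starts after Aoife ends, so Aoife has no further overlaps.
Priya starts before Jonas ends → Jonas and Priya overlap.
Lucia starts after Jonas ends.
Lucia starts after Priya ends.

Amara & Sofia, Aoife & Ingrid, Ingrid & Mei, Jonas & Priya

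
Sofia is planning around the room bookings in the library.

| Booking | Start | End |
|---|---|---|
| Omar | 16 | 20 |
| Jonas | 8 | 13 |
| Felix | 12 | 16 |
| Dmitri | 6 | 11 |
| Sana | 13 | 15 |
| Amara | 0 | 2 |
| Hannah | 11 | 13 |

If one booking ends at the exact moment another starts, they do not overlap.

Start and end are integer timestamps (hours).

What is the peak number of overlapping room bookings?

Sweep the timeline, counting +1 at each start and −1 at each end (ends before starts at a tie):
0 start Amara → 1
2 end Amara → 0
6 start Dmitri → 1
8 start Jonas → 2
11 end Dmitri → 1
11 start Hannah → 2
12 start Felix → 3
13 end Hannah → 2
13 end Jonas → 1
13 start Sana → 2
15 end Sana → 1
16 end Felix → 0
16 start Omar → 1
20 end Omar → 0
Peak is 3, at 12 (Felix, Hannah, Jonas).

3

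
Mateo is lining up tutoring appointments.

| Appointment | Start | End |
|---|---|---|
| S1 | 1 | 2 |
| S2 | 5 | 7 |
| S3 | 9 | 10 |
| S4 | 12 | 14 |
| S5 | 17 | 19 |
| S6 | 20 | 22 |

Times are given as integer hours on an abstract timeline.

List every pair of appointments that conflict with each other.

Sorted by start: S1, S2, S3, S4, S5, S6.
S2 starts after S1 ends, so nothing later overlaps S1 either.
S3 starts after S2 ends, so nothing later overlaps S2 either.
S4 starts after S3 ends, so nothing later overlaps S3 either.
S5 starts after S4 ends, so nothing later overlaps S4 either.
S6 starts after S5 ends.

no conflicts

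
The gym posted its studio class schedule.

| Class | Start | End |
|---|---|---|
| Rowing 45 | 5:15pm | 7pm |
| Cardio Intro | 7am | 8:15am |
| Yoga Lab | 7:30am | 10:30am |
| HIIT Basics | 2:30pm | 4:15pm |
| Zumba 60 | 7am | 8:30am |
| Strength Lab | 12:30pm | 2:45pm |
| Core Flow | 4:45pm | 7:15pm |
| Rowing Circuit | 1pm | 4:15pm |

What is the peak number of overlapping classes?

Sweep the timeline, counting +1 at each start and −1 at each end (ends before starts at a tie):
7am start Cardio Intro → 1
7am start Zumba 60 → 2
7:30am start Yoga Lab → 3
8:15am end Cardio Intro → 2
8:30am end Zumba 60 → 1
10:30am end Yoga Lab → 0
12:30pm start Strength Lab → 1
1pm start Rowing Circuit → 2
2:30pm start HIIT Basics → 3
2:45pm end Strength Lab → 2
4:15pm end HIIT Basics → 1
4:15pm end Rowing Circuit → 0
4:45pm start Core Flow → 1
5:15pm start Rowing 45 → 2
7pm end Rowing 45 → 1
7:15pm end Core Flow → 0
Peak is 3, at 7:30am (Cardio Intro, Yoga Lab, Zumba 60).

3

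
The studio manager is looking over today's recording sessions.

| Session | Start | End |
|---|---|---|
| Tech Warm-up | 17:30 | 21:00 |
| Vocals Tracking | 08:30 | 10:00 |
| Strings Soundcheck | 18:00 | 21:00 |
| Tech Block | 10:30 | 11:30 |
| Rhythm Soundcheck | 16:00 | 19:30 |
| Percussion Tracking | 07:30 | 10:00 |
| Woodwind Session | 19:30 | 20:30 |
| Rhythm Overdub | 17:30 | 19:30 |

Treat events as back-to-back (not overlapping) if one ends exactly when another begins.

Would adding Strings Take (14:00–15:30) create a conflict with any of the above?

Percussion Tracking: ends 10:00 at or before Strings Take starts 14:00 → clear.
Vocals Tracking: ends 10:00 at or before Strings Take starts 14:00 → clear.
Tech Block: ends 11:30 at or before Strings Take starts 14:00 → clear.
Rhythm Soundcheck: starts 16:00 at or after Strings Take ends 15:30 → clear.
Tech Warm-up: starts 17:30 at or after Strings Take ends 15:30 → clear.
Rhythm Overdub: starts 17:30 at or after Strings Take ends 15:30 → clear.
Strings Soundcheck: starts 18:00 at or after Strings Take ends 15:30 → clear.
Woodwind Session: starts 19:30 at or after Strings Take ends 15:30 → clear.

No — it doesn't clash with anything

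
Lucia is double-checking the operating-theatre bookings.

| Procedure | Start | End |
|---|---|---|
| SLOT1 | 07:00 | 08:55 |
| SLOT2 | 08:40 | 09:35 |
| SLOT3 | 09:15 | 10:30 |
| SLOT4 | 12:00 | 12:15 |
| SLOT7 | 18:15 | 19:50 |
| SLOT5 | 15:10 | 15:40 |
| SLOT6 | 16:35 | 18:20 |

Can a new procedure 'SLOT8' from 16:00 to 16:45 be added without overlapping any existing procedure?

SLOT1: ends 08:55 at or before SLOT8 starts 16:00 → clear.
SLOT2: ends 09:35 at or before SLOT8 starts 16:00 → clear.
SLOT3: ends 10:30 at or before SLOT8 starts 16:00 → clear.
SLOT4: ends 12:15 at or before SLOT8 starts 16:00 → clear.
SLOT5: ends 15:40 at or before SLOT8 starts 16:00 → clear.
SLOT6: starts 16:35 before SLOT8 ends 16:45, and ends 18:20 after SLOT8 starts 16:00 → overlap.
SLOT7: starts 18:15 at or after SLOT8 ends 16:45 → clear.
SLOT8 overlaps SLOT6.

No — it overlaps SLOT6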